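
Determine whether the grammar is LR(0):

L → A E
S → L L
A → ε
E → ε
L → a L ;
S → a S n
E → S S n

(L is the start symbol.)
A grammar is LR(0) if no state in the canonical LR(0) collection has:
  - both a shift item (dot before a terminal) and a complete item (shift-reduce conflict), or
  - two or more complete items (reduce-reduce conflict; the accept item [L' → L .] counts as a complete item here).

Augment with L' → L and build the canonical LR(0) collection (I0 = CLOSURE({[L' → . L]}), then GOTO on every symbol after a dot until no new states appear). It has 16 states:
  I0: { [A → .], [L → . A E], [L → . a L ;], [L' → . L] }  — shift, reduce
  I1: { [A → .], [E → . S S n], [E → .], [L → . A E], [L → . a L ;], [L → A . E], [S → . L L], [S → . a S n] }  — shift, 2 reduces
  I2: { [L' → L .] }  — accept
  I3: { [A → .], [L → . A E], [L → . a L ;], [L → a . L ;] }  — shift, reduce
  I4: { [L → a L . ;] }  — shift
  I5: { [L → a L ; .] }  — reduce
  I6: { [L → A E .] }  — reduce
  I7: { [A → .], [L → . A E], [L → . a L ;], [S → L . L] }  — shift, reduce
  I8: { [A → .], [E → S . S n], [L → . A E], [L → . a L ;], [S → . L L], [S → . a S n] }  — shift, reduce
  I9: { [A → .], [L → . A E], [L → . a L ;], [L → a . L ;], [S → . L L], [S → . a S n], [S → a . S n] }  — shift, reduce
  I10: { [A → .], [L → . A E], [L → . a L ;], [L → a L . ;], [S → L . L] }  — shift, reduce
  I11: { [S → a S . n] }  — shift
  I12: { [S → a S n .] }  — reduce
  I13: { [S → L L .] }  — reduce
  I14: { [E → S S . n] }  — shift
  I15: { [E → S S n .] }  — reduce

Conflict in state I0:
  Shift-reduce conflict between [A → .] and [L → . a L ;]
So the grammar is NOT LR(0).

Answer: No. Shift-reduce conflict between [A → .] and [L → . a L ;]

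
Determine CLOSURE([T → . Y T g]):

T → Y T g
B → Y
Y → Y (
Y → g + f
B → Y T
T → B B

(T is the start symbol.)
Start with: [T → . Y T g]
  [T → . Y T g] has the dot before Y: add [Y → . Y (], [Y → . g + f]
No further items can be added.

CLOSURE = { [T → . Y T g], [Y → . Y (], [Y → . g + f] }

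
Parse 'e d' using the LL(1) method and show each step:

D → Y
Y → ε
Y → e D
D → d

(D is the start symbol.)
LL(1) parsing maintains a stack (initially the start symbol over $) and the input. At each step: if the stack top is a terminal, match it against the current input token; if it is a non-terminal N, replace it with the RHS of M[N, lookahead] (the unique production whose predict set contains the lookahead).

Stack is shown with the top on the left.

Stack  Input  Action
--------------------
D $    e d $  output D → Y
Y $    e d $  output Y → e D
e D $  e d $  match 'e'
D $    d $    output D → d
d $    d $    match 'd'
$      $      accept

The string is accepted.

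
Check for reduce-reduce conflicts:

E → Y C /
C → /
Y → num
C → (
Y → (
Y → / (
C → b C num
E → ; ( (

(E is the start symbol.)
Augment with E' → E and build the canonical LR(0) collection (I0 = CLOSURE({[E' → . E]}), then GOTO on every symbol after a dot until no new states appear). It has 17 states:
  I0: { [E → . ; ( (], [E → . Y C /], [E' → . E], [Y → . (], [Y → . / (], [Y → . num] }  — shift
  I1: { [Y → ( .] }  — reduce
  I2: { [Y → / . (] }  — shift
  I3: { [E → ; . ( (] }  — shift
  I4: { [E' → E .] }  — accept
  I5: { [C → . (], [C → . /], [C → . b C num], [E → Y . C /] }  — shift
  I6: { [Y → num .] }  — reduce
  I7: { [C → ( .] }  — reduce
  I8: { [C → / .] }  — reduce
  I9: { [E → Y C . /] }  — shift
  I10: { [C → . (], [C → . /], [C → . b C num], [C → b . C num] }  — shift
  I11: { [C → b C . num] }  — shift
  I12: { [C → b C num .] }  — reduce
  I13: { [E → Y C / .] }  — reduce
  I14: { [E → ; ( . (] }  — shift
  I15: { [E → ; ( ( .] }  — reduce
  I16: { [Y → / ( .] }  — reduce

No state contains more than one complete item.

Answer: No reduce-reduce conflicts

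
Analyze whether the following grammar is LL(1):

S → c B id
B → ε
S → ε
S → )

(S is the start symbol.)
Relevant sets:
  FOLLOW(S) = { $ }

For S:
  PREDICT(S → c B id) = { 'c' }
  PREDICT(S → ε) = { $ }
  PREDICT(S → ')') = { ')' }
B has a single production, so nothing to check there.

All predict sets are disjoint. The grammar IS LL(1).

Answer: Yes, the grammar is LL(1).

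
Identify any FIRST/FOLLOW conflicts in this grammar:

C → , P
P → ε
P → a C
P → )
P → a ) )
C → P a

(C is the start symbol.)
Yes. P → a C with FOLLOW(P) on { 'a' }; P → a ')' ')' with FOLLOW(P) on { 'a' }

A FIRST/FOLLOW conflict occurs when a non-terminal N has a nullable alternative N → β (β ⇒* ε) and another alternative N → α with FIRST(α) ∩ FOLLOW(N) ≠ ∅: on such a lookahead the parser cannot decide between expanding α and letting N vanish via β.

Nullable non-terminals: P.

P: nullable alternative(s) P → ε; FOLLOW(P) = { $, 'a' }
  P → ε: FIRST \ {ε} = { } — this is the only nullable alternative, skip
  P → a C: FIRST \ {ε} = { 'a' } — overlaps FOLLOW(P) on { 'a' }: CONFLICT
  P → ): FIRST \ {ε} = { ')' } — disjoint from FOLLOW(P)
  P → a ) ): FIRST \ {ε} = { 'a' } — overlaps FOLLOW(P) on { 'a' }: CONFLICT

C has no nullable alternative, so no FIRST/FOLLOW check is needed there.

So the grammar has 2 FIRST/FOLLOW conflicts (marked CONFLICT above).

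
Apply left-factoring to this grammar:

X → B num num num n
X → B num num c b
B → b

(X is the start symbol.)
X → B num num X'
X' → num n
X' → c b
B → b

Left-factoring transforms A → αβ₁ | αβ₂ into A → αA' and A' → β₁ | β₂
(α is the longest common prefix among the alternatives). Repeat until
no nonterminal has two alternatives with a common prefix.

Round 1: X has alternatives sharing prefix 'B num num'. Introduce X': X → B num num X'
  Add: X' → num n
  Add: X' → c b

No remaining common prefixes — done.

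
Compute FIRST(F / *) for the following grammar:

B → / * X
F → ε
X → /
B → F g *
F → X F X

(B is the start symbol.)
FIRST sets of the non-terminals involved (from the grammar, by fixed-point iteration):
  FIRST(F) = { '/', ε }

To compute FIRST(F / *), process the symbols left to right:
Symbol F is a non-terminal. Add FIRST(F) \ {ε} = { '/' }
F is nullable (ε ∈ FIRST(F)), continue to the next symbol.
Symbol / is a terminal. Add '/' and stop.
FIRST(F / *) = { '/' }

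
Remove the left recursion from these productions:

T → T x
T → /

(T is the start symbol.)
T is directly left-recursive. The standard transformation for
  A → A α₁ | ... | A α_m | β₁ | ... | β_n
is
  A  → β₁ A' | ... | β_n A'
  A' → α₁ A' | ... | α_m A' | ε

T → / becomes T → / T'
T → T x becomes T' → x T'
Add T' → ε

Resulting grammar:
T → / T'
T' → x T'
T' → ε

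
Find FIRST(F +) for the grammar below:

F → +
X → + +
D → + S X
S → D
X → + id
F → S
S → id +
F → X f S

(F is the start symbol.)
{ '+', 'id' }

FIRST sets of the non-terminals involved (from the grammar, by fixed-point iteration):
  FIRST(F) = { '+', 'id' }

To compute FIRST(F +), process the symbols left to right:
Symbol F is a non-terminal. Add FIRST(F) \ {ε} = { '+', 'id' }
F is not nullable (ε ∉ FIRST(F)), so stop here.
FIRST(F +) = { '+', 'id' }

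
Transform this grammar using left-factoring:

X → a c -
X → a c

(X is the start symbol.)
X → a c X'
X' → -
X' → ε

Left-factoring transforms A → αβ₁ | αβ₂ into A → αA' and A' → β₁ | β₂
(α is the longest common prefix among the alternatives). Repeat until
no nonterminal has two alternatives with a common prefix.

Round 1: X has alternatives sharing prefix 'a c'. Introduce X': X → a c X'
  Add: X' → -
  Add: X' → ε

No remaining common prefixes — done.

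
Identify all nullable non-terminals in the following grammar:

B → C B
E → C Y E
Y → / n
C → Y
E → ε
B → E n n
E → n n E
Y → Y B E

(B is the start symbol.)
ε-productions: E → ε
So E is immediately nullable.
No further non-terminal can be added: every production for the remaining non-terminals contains a terminal or a non-nullable non-terminal.
Nullable = { 'E' }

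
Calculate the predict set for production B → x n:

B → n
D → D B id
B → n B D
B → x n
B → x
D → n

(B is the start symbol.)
PREDICT(B → x n) = (FIRST(RHS) \ {ε}) ∪ (FOLLOW(B) if ε ∈ FIRST(RHS), i.e. RHS ⇒* ε)
FIRST(x n) = { 'x' }
ε ∉ FIRST(x n), so FOLLOW(B) is not added.
PREDICT(B → x n) = { 'x' }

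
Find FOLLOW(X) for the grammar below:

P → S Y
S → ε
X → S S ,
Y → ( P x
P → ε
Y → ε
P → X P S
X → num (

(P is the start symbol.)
{ $, '(', ',', 'num', 'x' }

To compute FOLLOW(X), find every occurrence of X on a right-hand side N → α X β: add FIRST(β) \ {ε}, and if β is empty or nullable also add FOLLOW(N). Iterate to a fixed point.

In P → X P S: X is followed by P S, add FIRST(P S) \ {ε} = { '(', ',', 'num' }
  P S is nullable, so also add FOLLOW(P)

The FOLLOW sets referred to above (computed the same way, to a fixed point):
  FOLLOW(P) = { $, 'x' }

Taking the union: FOLLOW(X) = { $, '(', ',', 'num', 'x' }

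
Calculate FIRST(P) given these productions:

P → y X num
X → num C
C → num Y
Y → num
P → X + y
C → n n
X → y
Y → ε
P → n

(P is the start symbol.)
To compute FIRST(P), examine every production with P on the left-hand side, reading each right-hand side left to right until a non-nullable symbol is reached.

FIRST sets of the other non-terminals involved (by the same procedure, iterated to a fixed point):
  FIRST(X) = { 'num', 'y' }

From P → y X num:
  - y is a terminal: add 'y' and stop
From P → X + y:
  - X is a non-terminal: add FIRST(X) \ {ε} = { 'num', 'y' }
    X is not nullable, so stop
From P → n:
  - n is a terminal: add 'n' and stop

Collecting: FIRST(P) = { 'n', 'num', 'y' }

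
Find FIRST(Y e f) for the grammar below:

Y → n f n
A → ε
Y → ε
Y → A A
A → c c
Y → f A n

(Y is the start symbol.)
{ 'c', 'e', 'f', 'n' }

FIRST sets of the non-terminals involved (from the grammar, by fixed-point iteration):
  FIRST(Y) = { 'c', 'f', 'n', ε }

To compute FIRST(Y e f), process the symbols left to right:
Symbol Y is a non-terminal. Add FIRST(Y) \ {ε} = { 'c', 'f', 'n' }
Y is nullable (ε ∈ FIRST(Y)), continue to the next symbol.
Symbol e is a terminal. Add 'e' and stop.
FIRST(Y e f) = { 'c', 'e', 'f', 'n' }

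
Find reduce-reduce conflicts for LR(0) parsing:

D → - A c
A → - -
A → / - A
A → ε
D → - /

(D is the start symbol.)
A reduce-reduce conflict occurs when an LR(0) state has two complete items [A → α .] and [B → β .] — both call for a reduction, and with no lookahead the parser cannot choose between them.

Augment with D' → D and build the canonical LR(0) collection (I0 = CLOSURE({[D' → . D]}), then GOTO on every symbol after a dot until no new states appear). It has 11 states:
  I0: { [D → . - /], [D → . - A c], [D' → . D] }  — shift
  I1: { [A → . - -], [A → . / - A], [A → .], [D → - . /], [D → - . A c] }  — shift, reduce
  I2: { [D' → D .] }  — accept
  I3: { [A → - . -] }  — shift
  I4: { [A → / . - A], [D → - / .] }  — shift, reduce
  I5: { [D → - A . c] }  — shift
  I6: { [D → - A c .] }  — reduce
  I7: { [A → . - -], [A → . / - A], [A → .], [A → / - . A] }  — shift, reduce
  I8: { [A → / . - A] }  — shift
  I9: { [A → / - A .] }  — reduce
  I10: { [A → - - .] }  — reduce

No state contains more than one complete item.

Answer: No reduce-reduce conflicts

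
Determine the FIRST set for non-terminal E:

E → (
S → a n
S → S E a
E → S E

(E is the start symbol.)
To compute FIRST(E), examine every production with E on the left-hand side, reading each right-hand side left to right until a non-nullable symbol is reached.

FIRST sets of the other non-terminals involved (by the same procedure, iterated to a fixed point):
  FIRST(S) = { 'a' }

From E → (:
  - '(' is a terminal: add '(' and stop
From E → S E:
  - S is a non-terminal: add FIRST(S) \ {ε} = { 'a' }
    S is not nullable, so stop

Collecting: FIRST(E) = { '(', 'a' }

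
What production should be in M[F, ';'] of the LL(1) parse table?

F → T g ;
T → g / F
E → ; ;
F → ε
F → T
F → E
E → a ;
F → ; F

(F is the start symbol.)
F → E, F → ; F

To find M[F, ';'], we find productions for F where ';' is in the predict set (PREDICT(N → α) = (FIRST(α) \ {ε}) ∪ (FOLLOW(N) if α ⇒* ε)).

Relevant sets:
  FIRST(T) = { 'g' }
  FIRST(E) = { ';', 'a' }
  FOLLOW(F) = { $, 'g' }

F → T g ;: PREDICT = { 'g' }
F → ε: PREDICT = { $, 'g' }
F → T: PREDICT = { 'g' }
F → E: PREDICT = { ';', 'a' }
  ';' is in predict set, so this production goes in M[F, ';']
F → ; F: PREDICT = { ';' }
  ';' is in predict set, so this production goes in M[F, ';']

M[F, ';'] = F → E, F → ; F  (a multiply-defined cell — the grammar is not LL(1))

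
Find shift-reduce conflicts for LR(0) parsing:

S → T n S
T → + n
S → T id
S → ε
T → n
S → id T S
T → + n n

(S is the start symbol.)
Yes — I0: [S → .] vs [S → . id T S]; I6: [S → .] vs [S → . id T S]; I9: [S → .] vs [S → . id T S]; I11: [T → + n .] vs [T → + n . n]

Augment with S' → S and build the canonical LR(0) collection (I0 = CLOSURE({[S' → . S]}), then GOTO on every symbol after a dot until no new states appear). It has 13 states:
  I0: { [S → . T id], [S → . T n S], [S → . id T S], [S → .], [S' → . S], [T → . + n n], [T → . + n], [T → . n] }  — shift, reduce
  I1: { [T → + . n n], [T → + . n] }  — shift
  I2: { [S' → S .] }  — accept
  I3: { [S → T . id], [S → T . n S] }  — shift
  I4: { [S → id . T S], [T → . + n n], [T → . + n], [T → . n] }  — shift
  I5: { [T → n .] }  — reduce
  I6: { [S → . T id], [S → . T n S], [S → . id T S], [S → .], [S → id T . S], [T → . + n n], [T → . + n], [T → . n] }  — shift, reduce
  I7: { [S → id T S .] }  — reduce
  I8: { [S → T id .] }  — reduce
  I9: { [S → . T id], [S → . T n S], [S → . id T S], [S → .], [S → T n . S], [T → . + n n], [T → . + n], [T → . n] }  — shift, reduce
  I10: { [S → T n S .] }  — reduce
  I11: { [T → + n . n], [T → + n .] }  — shift, reduce
  I12: { [T → + n n .] }  — reduce

I0 contains reduce item [S → .] and shift items [S → . id T S], [T → . + n], [T → . + n n], [T → . n] — shift-reduce conflict.
I6 contains reduce item [S → .] and shift items [S → . id T S], [T → . + n], [T → . + n n], [T → . n] — shift-reduce conflict.
I9 contains reduce item [S → .] and shift items [S → . id T S], [T → . + n], [T → . + n n], [T → . n] — shift-reduce conflict.
I11 contains reduce item [T → + n .] and shift item [T → + n . n] — shift-reduce conflict.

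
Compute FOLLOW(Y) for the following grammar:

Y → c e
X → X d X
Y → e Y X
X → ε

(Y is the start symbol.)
To compute FOLLOW(Y), find every occurrence of Y on a right-hand side N → α Y β: add FIRST(β) \ {ε}, and if β is empty or nullable also add FOLLOW(N). Iterate to a fixed point.

Y is the start symbol, so $ ∈ FOLLOW(Y).
In Y → e Y X: Y is followed by X, add FIRST(X) \ {ε} = { 'd' }
  X is nullable, so FOLLOW(Y) is also included — that is the set being defined, nothing new

Taking the union: FOLLOW(Y) = { $, 'd' }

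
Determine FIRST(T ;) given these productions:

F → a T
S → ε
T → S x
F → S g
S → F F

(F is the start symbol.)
{ 'a', 'g', 'x' }

FIRST sets of the non-terminals involved (from the grammar, by fixed-point iteration):
  FIRST(T) = { 'a', 'g', 'x' }

To compute FIRST(T ;), process the symbols left to right:
Symbol T is a non-terminal. Add FIRST(T) \ {ε} = { 'a', 'g', 'x' }
T is not nullable (ε ∉ FIRST(T)), so stop here.
FIRST(T ;) = { 'a', 'g', 'x' }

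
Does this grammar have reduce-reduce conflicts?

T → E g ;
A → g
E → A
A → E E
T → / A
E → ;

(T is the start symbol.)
Yes — I10: [E → A .] vs [T → / A .]

Augment with T' → T and build the canonical LR(0) collection (I0 = CLOSURE({[T' → . T]}), then GOTO on every symbol after a dot until no new states appear). It has 12 states:
  I0: { [A → . E E], [A → . g], [E → . ;], [E → . A], [T → . / A], [T → . E g ;], [T' → . T] }  — shift
  I1: { [A → . E E], [A → . g], [E → . ;], [E → . A], [T → / . A] }  — shift
  I2: { [E → ; .] }  — reduce
  I3: { [E → A .] }  — reduce
  I4: { [A → . E E], [A → . g], [A → E . E], [E → . ;], [E → . A], [T → E . g ;] }  — shift
  I5: { [T' → T .] }  — accept
  I6: { [A → g .] }  — reduce
  I7: { [A → . E E], [A → . g], [A → E . E], [A → E E .], [E → . ;], [E → . A] }  — shift, reduce
  I8: { [A → g .], [T → E g . ;] }  — shift, reduce
  I9: { [T → E g ; .] }  — reduce
  I10: { [E → A .], [T → / A .] }  — 2 reduces
  I11: { [A → . E E], [A → . g], [A → E . E], [E → . ;], [E → . A] }  — shift

I10 contains complete items [E → A .], [T → / A .] — reduce-reduce conflict.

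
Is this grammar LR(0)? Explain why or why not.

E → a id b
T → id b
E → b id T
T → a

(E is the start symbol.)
A grammar is LR(0) if no state in the canonical LR(0) collection has:
  - both a shift item (dot before a terminal) and a complete item (shift-reduce conflict), or
  - two or more complete items (reduce-reduce conflict; the accept item [E' → E .] counts as a complete item here).

Augment with E' → E and build the canonical LR(0) collection (I0 = CLOSURE({[E' → . E]}), then GOTO on every symbol after a dot until no new states appear). It has 11 states:
  I0: { [E → . a id b], [E → . b id T], [E' → . E] }  — shift
  I1: { [E' → E .] }  — accept
  I2: { [E → a . id b] }  — shift
  I3: { [E → b . id T] }  — shift
  I4: { [E → b id . T], [T → . a], [T → . id b] }  — shift
  I5: { [E → b id T .] }  — reduce
  I6: { [T → a .] }  — reduce
  I7: { [T → id . b] }  — shift
  I8: { [T → id b .] }  — reduce
  I9: { [E → a id . b] }  — shift
  I10: { [E → a id b .] }  — reduce

Every state is either a pure shift/goto state or contains exactly one complete item and nothing to shift — no conflicts. The grammar is LR(0).

Answer: Yes, the grammar is LR(0)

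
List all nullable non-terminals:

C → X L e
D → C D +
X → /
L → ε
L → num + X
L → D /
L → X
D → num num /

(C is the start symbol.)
{ 'L' }

ε-productions: L → ε
So L is immediately nullable.
No further non-terminal can be added: every production for the remaining non-terminals contains a terminal or a non-nullable non-terminal.
Nullable = { 'L' }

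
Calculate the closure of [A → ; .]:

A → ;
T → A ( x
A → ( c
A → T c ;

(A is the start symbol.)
{ [A → ; .] }

To compute CLOSURE, for each item [A → α.Bβ] where B is a non-terminal, add [B → .γ] for all productions B → γ; repeat for the newly added items until nothing changes.

Start with: [A → ; .]
The dot is at the end, so nothing is added.

CLOSURE = { [A → ; .] }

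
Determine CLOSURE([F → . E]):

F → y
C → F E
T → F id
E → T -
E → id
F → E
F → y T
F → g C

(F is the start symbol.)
{ [E → . T -], [E → . id], [F → . E], [F → . g C], [F → . y T], [F → . y], [T → . F id] }

Start with: [F → . E]
  [F → . E] has the dot before E: add [E → . T -], [E → . id]
  [E → . T -] has the dot before T: add [T → . F id]
  [T → . F id] has the dot before F: add [F → . y], [F → . y T], [F → . g C]
No further items can be added.

CLOSURE = { [E → . T -], [E → . id], [F → . E], [F → . g C], [F → . y T], [F → . y], [T → . F id] }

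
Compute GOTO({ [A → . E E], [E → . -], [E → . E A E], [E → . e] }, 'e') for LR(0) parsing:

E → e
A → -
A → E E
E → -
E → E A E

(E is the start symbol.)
{ [E → e .] }

GOTO(I, 'e') = CLOSURE({ [A → αX.β] : [A → α.Xβ] ∈ I, X = 'e' })

Items with dot before 'e', with the dot advanced:
  [E → . e] → [E → e .]
Closure adds nothing (no advanced item has the dot before a non-terminal).

GOTO = { [E → e .] }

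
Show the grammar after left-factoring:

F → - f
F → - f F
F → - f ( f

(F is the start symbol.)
Left-factoring transforms A → αβ₁ | αβ₂ into A → αA' and A' → β₁ | β₂
(α is the longest common prefix among the alternatives). Repeat until
no nonterminal has two alternatives with a common prefix.

Round 1: F has alternatives sharing prefix '- f'. Introduce F': F → - f F'
  Add: F' → ε
  Add: F' → F
  Add: F' → ( f

No remaining common prefixes — done.

Resulting grammar:
F → - f F'
F' → ε
F' → F
F' → ( f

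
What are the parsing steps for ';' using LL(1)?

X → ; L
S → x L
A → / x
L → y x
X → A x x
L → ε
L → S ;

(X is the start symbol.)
Stack is shown with the top on the left.

Stack  Input  Action
--------------------
X $    ; $    output X → ; L
; L $  ; $    match ';'
L $    $      output L → ε
$      $      accept

The string is accepted.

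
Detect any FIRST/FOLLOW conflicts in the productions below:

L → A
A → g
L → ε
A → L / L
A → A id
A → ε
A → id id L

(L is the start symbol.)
A FIRST/FOLLOW conflict occurs when a non-terminal N has a nullable alternative N → β (β ⇒* ε) and another alternative N → α with FIRST(α) ∩ FOLLOW(N) ≠ ∅: on such a lookahead the parser cannot decide between expanding α and letting N vanish via β.

Nullable non-terminals: A, L.
FIRST sets used below: FIRST(L) = { '/', 'g', 'id', ε }, FIRST(A) = { '/', 'g', 'id', ε }

A: nullable alternative(s) A → ε; FOLLOW(A) = { $, '/', 'id' }
  A → g: FIRST \ {ε} = { 'g' } — disjoint from FOLLOW(A)
  A → L / L: FIRST \ {ε} = { '/', 'g', 'id' } — overlaps FOLLOW(A) on { '/', 'id' }: CONFLICT
  A → A id: FIRST \ {ε} = { '/', 'g', 'id' } — overlaps FOLLOW(A) on { '/', 'id' }: CONFLICT
  A → ε: FIRST \ {ε} = { } — this is the only nullable alternative, skip
  A → id id L: FIRST \ {ε} = { 'id' } — overlaps FOLLOW(A) on { 'id' }: CONFLICT

L: nullable alternative(s) L → A, L → ε; FOLLOW(L) = { $, '/', 'id' }
  L → A: FIRST \ {ε} = { '/', 'g', 'id' } — overlaps FOLLOW(L) on { '/', 'id' }: CONFLICT
  L → ε: FIRST \ {ε} = { } — disjoint from FOLLOW(L)

So the grammar has 4 FIRST/FOLLOW conflicts (marked CONFLICT above).

Answer: Yes. L → A with FOLLOW(L) on { '/', 'id' }; A → L '/' L with FOLLOW(A) on { '/', 'id' }; A → A id with FOLLOW(A) on { '/', 'id' }; A → id id L with FOLLOW(A) on { 'id' }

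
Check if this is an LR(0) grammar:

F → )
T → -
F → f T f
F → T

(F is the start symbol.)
A grammar is LR(0) if no state in the canonical LR(0) collection has:
  - both a shift item (dot before a terminal) and a complete item (shift-reduce conflict), or
  - two or more complete items (reduce-reduce conflict; the accept item [F' → F .] counts as a complete item here).

Augment with F' → F and build the canonical LR(0) collection (I0 = CLOSURE({[F' → . F]}), then GOTO on every symbol after a dot until no new states appear). It has 8 states:
  I0: { [F → . )], [F → . T], [F → . f T f], [F' → . F], [T → . -] }  — shift
  I1: { [F → ) .] }  — reduce
  I2: { [T → - .] }  — reduce
  I3: { [F' → F .] }  — accept
  I4: { [F → T .] }  — reduce
  I5: { [F → f . T f], [T → . -] }  — shift
  I6: { [F → f T . f] }  — shift
  I7: { [F → f T f .] }  — reduce

Every state is either a pure shift/goto state or contains exactly one complete item and nothing to shift — no conflicts. The grammar is LR(0).

Answer: Yes, the grammar is LR(0)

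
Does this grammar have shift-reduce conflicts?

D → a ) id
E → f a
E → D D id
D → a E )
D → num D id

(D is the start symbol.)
A shift-reduce conflict occurs when an LR(0) state has both:
  - a complete (reduce) item [A → α .] (dot at the end), and
  - a shift item [B → β . c γ] (dot before a terminal).

Augment with D' → D and build the canonical LR(0) collection (I0 = CLOSURE({[D' → . D]}), then GOTO on every symbol after a dot until no new states appear). It has 15 states:
  I0: { [D → . a ) id], [D → . a E )], [D → . num D id], [D' → . D] }  — shift
  I1: { [D' → D .] }  — accept
  I2: { [D → . a ) id], [D → . a E )], [D → . num D id], [D → a . ) id], [D → a . E )], [E → . D D id], [E → . f a] }  — shift
  I3: { [D → . a ) id], [D → . a E )], [D → . num D id], [D → num . D id] }  — shift
  I4: { [D → num D . id] }  — shift
  I5: { [D → num D id .] }  — reduce
  I6: { [D → a ) . id] }  — shift
  I7: { [D → . a ) id], [D → . a E )], [D → . num D id], [E → D . D id] }  — shift
  I8: { [D → a E . )] }  — shift
  I9: { [E → f . a] }  — shift
  I10: { [E → f a .] }  — reduce
  I11: { [D → a E ) .] }  — reduce
  I12: { [E → D D . id] }  — shift
  I13: { [E → D D id .] }  — reduce
  I14: { [D → a ) id .] }  — reduce

No state contains both a complete item and a shift item.

Answer: No shift-reduce conflicts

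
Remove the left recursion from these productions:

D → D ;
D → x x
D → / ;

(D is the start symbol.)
D is directly left-recursive. The standard transformation for
  A → A α₁ | ... | A α_m | β₁ | ... | β_n
is
  A  → β₁ A' | ... | β_n A'
  A' → α₁ A' | ... | α_m A' | ε

D → x x becomes D → x x D'
D → / ; becomes D → / ; D'
D → D ; becomes D' → ; D'
Add D' → ε

Resulting grammar:
D → x x D'
D → / ; D'
D' → ; D'
D' → ε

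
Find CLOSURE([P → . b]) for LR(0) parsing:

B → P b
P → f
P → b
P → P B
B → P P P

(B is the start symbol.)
{ [P → . b] }

To compute CLOSURE, for each item [A → α.Bβ] where B is a non-terminal, add [B → .γ] for all productions B → γ; repeat for the newly added items until nothing changes.

Start with: [P → . b]
The dot precedes the terminal b, so nothing is added.

CLOSURE = { [P → . b] }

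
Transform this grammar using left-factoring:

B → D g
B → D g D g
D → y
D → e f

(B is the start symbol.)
Left-factoring transforms A → αβ₁ | αβ₂ into A → αA' and A' → β₁ | β₂
(α is the longest common prefix among the alternatives). Repeat until
no nonterminal has two alternatives with a common prefix.

Round 1: B has alternatives sharing prefix 'D g'. Introduce B': B → D g B'
  Add: B' → ε
  Add: B' → D g

No remaining common prefixes — done.

Resulting grammar:
B → D g B'
B' → ε
B' → D g
D → y
D → e f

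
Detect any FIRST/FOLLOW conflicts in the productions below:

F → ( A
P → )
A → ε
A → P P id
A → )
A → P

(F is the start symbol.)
Nullable non-terminals: A.
FIRST sets used below: FIRST(P) = { ')' }

A: nullable alternative(s) A → ε; FOLLOW(A) = { $ }
  A → ε: FIRST \ {ε} = { } — this is the only nullable alternative, skip
  A → P P id: FIRST \ {ε} = { ')' } — disjoint from FOLLOW(A)
  A → ): FIRST \ {ε} = { ')' } — disjoint from FOLLOW(A)
  A → P: FIRST \ {ε} = { ')' } — disjoint from FOLLOW(A)

F, P have no nullable alternative, so no FIRST/FOLLOW check is needed there.

No FIRST/FOLLOW conflicts found.

Answer: No FIRST/FOLLOW conflicts.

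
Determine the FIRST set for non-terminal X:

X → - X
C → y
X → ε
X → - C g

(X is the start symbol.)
From X → - X:
  - '-' is a terminal: add '-' and stop
From X → ε:
  - ε-production, so ε ∈ FIRST(X)
From X → - C g:
  - '-' is a terminal: add '-' and stop

Collecting: FIRST(X) = { '-', ε }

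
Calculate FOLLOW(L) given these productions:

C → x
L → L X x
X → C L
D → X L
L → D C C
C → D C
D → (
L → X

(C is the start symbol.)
To compute FOLLOW(L), find every occurrence of L on a right-hand side N → α L β: add FIRST(β) \ {ε}, and if β is empty or nullable also add FOLLOW(N). Iterate to a fixed point.

In L → L X x: L is followed by X x, add FIRST(X x) \ {ε} = { '(', 'x' }
In X → C L: L is at the end, add FOLLOW(X)
In D → X L: L is at the end, add FOLLOW(D)

The FOLLOW sets referred to above (computed the same way, to a fixed point):
  FOLLOW(X) = { '(', 'x' }
  FOLLOW(D) = { '(', 'x' }

Taking the union: FOLLOW(L) = { '(', 'x' }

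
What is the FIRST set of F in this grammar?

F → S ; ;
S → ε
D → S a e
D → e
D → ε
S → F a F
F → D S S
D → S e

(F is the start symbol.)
FIRST sets of the other non-terminals involved (by the same procedure, iterated to a fixed point):
  FIRST(S) = { ';', 'a', 'e', ε }
  FIRST(D) = { ';', 'a', 'e', ε }

From F → S ; ;:
  - S is a non-terminal: add FIRST(S) \ {ε} = { ';', 'a', 'e' }
    S is nullable, so continue to the next symbol
  - ';' is a terminal: add ';' and stop
From F → D S S:
  - D is a non-terminal: add FIRST(D) \ {ε} = { ';', 'a', 'e' }
    D is nullable, so continue to the next symbol
  - S is a non-terminal: add FIRST(S) \ {ε} = { ';', 'a', 'e' }
    S is nullable, so continue to the next symbol
  - S is a non-terminal: add FIRST(S) \ {ε} = { ';', 'a', 'e' }
    S is nullable and nothing follows, so the whole right-hand side can vanish: ε ∈ FIRST(F)

Collecting: FIRST(F) = { ';', 'a', 'e', ε }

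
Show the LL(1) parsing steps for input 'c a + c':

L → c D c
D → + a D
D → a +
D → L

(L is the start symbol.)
LL(1) parsing maintains a stack (initially the start symbol over $) and the input. At each step: if the stack top is a terminal, match it against the current input token; if it is a non-terminal N, replace it with the RHS of M[N, lookahead] (the unique production whose predict set contains the lookahead).

Stack is shown with the top on the left.

Stack    Input      Action
--------------------------
L $      c a + c $  output L → c D c
c D c $  c a + c $  match 'c'
D c $    a + c $    output D → a +
a + c $  a + c $    match 'a'
+ c $    + c $      match '+'
c $      c $        match 'c'
$        $          accept

The string is accepted.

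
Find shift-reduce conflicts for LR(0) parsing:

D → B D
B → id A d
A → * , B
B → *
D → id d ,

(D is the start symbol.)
No shift-reduce conflicts

Augment with D' → D and build the canonical LR(0) collection (I0 = CLOSURE({[D' → . D]}), then GOTO on every symbol after a dot until no new states appear). It has 14 states:
  I0: { [B → . *], [B → . id A d], [D → . B D], [D → . id d ,], [D' → . D] }  — shift
  I1: { [B → * .] }  — reduce
  I2: { [B → . *], [B → . id A d], [D → . B D], [D → . id d ,], [D → B . D] }  — shift
  I3: { [D' → D .] }  — accept
  I4: { [A → . * , B], [B → id . A d], [D → id . d ,] }  — shift
  I5: { [A → * . , B] }  — shift
  I6: { [B → id A . d] }  — shift
  I7: { [D → id d . ,] }  — shift
  I8: { [D → id d , .] }  — reduce
  I9: { [B → id A d .] }  — reduce
  I10: { [A → * , . B], [B → . *], [B → . id A d] }  — shift
  I11: { [A → * , B .] }  — reduce
  I12: { [A → . * , B], [B → id . A d] }  — shift
  I13: { [D → B D .] }  — reduce

No state contains both a complete item and a shift item.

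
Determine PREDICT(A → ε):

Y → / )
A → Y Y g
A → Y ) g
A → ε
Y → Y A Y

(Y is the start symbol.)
PREDICT(A → ε) = (FIRST(RHS) \ {ε}) ∪ (FOLLOW(A) if ε ∈ FIRST(RHS), i.e. RHS ⇒* ε)
The right-hand side is ε (FIRST(ε) = { ε }), so the predict set is FOLLOW(A) = { '/' }
PREDICT(A → ε) = { '/' }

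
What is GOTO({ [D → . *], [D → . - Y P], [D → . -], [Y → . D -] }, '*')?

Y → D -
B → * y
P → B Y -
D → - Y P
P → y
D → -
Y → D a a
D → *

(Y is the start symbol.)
GOTO(I, '*') = CLOSURE({ [A → αX.β] : [A → α.Xβ] ∈ I, X = '*' })

Items with dot before '*', with the dot advanced:
  [D → . *] → [D → * .]
Closure adds nothing (no advanced item has the dot before a non-terminal).

GOTO = { [D → * .] }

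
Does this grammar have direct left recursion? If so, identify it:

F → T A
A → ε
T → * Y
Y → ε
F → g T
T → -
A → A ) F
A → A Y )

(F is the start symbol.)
Direct left recursion occurs when N → N α for some non-terminal N (the right-hand side begins with the left-hand side itself).

F → T A: starts with T
A → ε: starts with ε
T → * Y: starts with '*'
Y → ε: starts with ε
F → g T: starts with g
T → -: starts with '-'
A → A ) F: LEFT RECURSIVE (starts with A)
A → A Y ): LEFT RECURSIVE (starts with A)

The grammar has direct left recursion on: A.

Answer: Yes, A is left-recursive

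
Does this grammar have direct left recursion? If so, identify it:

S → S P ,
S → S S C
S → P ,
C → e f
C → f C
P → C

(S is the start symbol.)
S → S P ,: LEFT RECURSIVE (starts with S)
S → S S C: LEFT RECURSIVE (starts with S)
S → P ,: starts with P
C → e f: starts with e
C → f C: starts with f
P → C: starts with C

The grammar has direct left recursion on: S.

Answer: Yes, S is left-recursive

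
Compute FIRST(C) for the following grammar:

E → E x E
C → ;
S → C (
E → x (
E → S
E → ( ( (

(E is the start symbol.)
From C → ;:
  - ';' is a terminal: add ';' and stop

Collecting: FIRST(C) = { ';' }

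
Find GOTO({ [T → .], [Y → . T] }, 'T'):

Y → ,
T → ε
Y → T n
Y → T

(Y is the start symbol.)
GOTO(I, 'T') = CLOSURE({ [A → αX.β] : [A → α.Xβ] ∈ I, X = 'T' })

Items with dot before 'T', with the dot advanced:
  [Y → . T] → [Y → T .]
Closure adds nothing (no advanced item has the dot before a non-terminal).

GOTO = { [Y → T .] }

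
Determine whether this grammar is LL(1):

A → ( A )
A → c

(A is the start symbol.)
Yes, the grammar is LL(1).

A grammar is LL(1) if for each non-terminal N with multiple productions, the predict sets of those productions are pairwise disjoint, where PREDICT(N → α) = (FIRST(α) \ {ε}) ∪ (FOLLOW(N) if α ⇒* ε).

For A:
  PREDICT(A → '(' A ')') = { '(' }
  PREDICT(A → c) = { 'c' }

All predict sets are disjoint. The grammar IS LL(1).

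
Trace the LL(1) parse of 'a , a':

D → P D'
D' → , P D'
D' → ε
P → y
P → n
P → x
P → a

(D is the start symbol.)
LL(1) parsing maintains a stack (initially the start symbol over $) and the input. At each step: if the stack top is a terminal, match it against the current input token; if it is a non-terminal N, replace it with the RHS of M[N, lookahead] (the unique production whose predict set contains the lookahead).

Stack is shown with the top on the left.

Stack     Input    Action
-------------------------
D $       a , a $  output D → P D'
P D' $    a , a $  output P → a
a D' $    a , a $  match 'a'
D' $      , a $    output D' → , P D'
, P D' $  , a $    match ','
P D' $    a $      output P → a
a D' $    a $      match 'a'
D' $      $        output D' → ε
$         $        accept

The string is accepted.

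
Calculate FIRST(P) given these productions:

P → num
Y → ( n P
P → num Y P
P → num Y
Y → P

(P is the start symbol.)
{ 'num' }

To compute FIRST(P), examine every production with P on the left-hand side, reading each right-hand side left to right until a non-nullable symbol is reached.

From P → num:
  - num is a terminal: add 'num' and stop
From P → num Y P:
  - num is a terminal: add 'num' and stop
From P → num Y:
  - num is a terminal: add 'num' and stop

Collecting: FIRST(P) = { 'num' }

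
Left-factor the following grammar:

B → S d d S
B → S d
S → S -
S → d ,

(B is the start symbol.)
Left-factoring transforms A → αβ₁ | αβ₂ into A → αA' and A' → β₁ | β₂
(α is the longest common prefix among the alternatives). Repeat until
no nonterminal has two alternatives with a common prefix.

Round 1: B has alternatives sharing prefix 'S d'. Introduce B': B → S d B'
  Add: B' → d S
  Add: B' → ε

No remaining common prefixes — done.

Resulting grammar:
B → S d B'
B' → d S
B' → ε
S → S -
S → d ,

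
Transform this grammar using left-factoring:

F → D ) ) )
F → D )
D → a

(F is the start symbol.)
Left-factoring transforms A → αβ₁ | αβ₂ into A → αA' and A' → β₁ | β₂
(α is the longest common prefix among the alternatives). Repeat until
no nonterminal has two alternatives with a common prefix.

Round 1: F has alternatives sharing prefix 'D )'. Introduce F': F → D ) F'
  Add: F' → ) )
  Add: F' → ε

No remaining common prefixes — done.

Resulting grammar:
F → D ) F'
F' → ) )
F' → ε
D → a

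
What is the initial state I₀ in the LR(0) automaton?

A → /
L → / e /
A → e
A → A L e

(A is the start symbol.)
{ [A → . /], [A → . A L e], [A → . e], [A' → . A] }

First, augment the grammar with A' → A
I₀ = CLOSURE({ [A' → . A] }):
  [A' → . A] has the dot before A: add [A → . /], [A → . e], [A → . A L e]
No further items can be added.

I₀ = { [A → . /], [A → . A L e], [A → . e], [A' → . A] }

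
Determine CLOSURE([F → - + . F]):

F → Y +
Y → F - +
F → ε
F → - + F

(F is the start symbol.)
Start with: [F → - + . F]
  [F → - + . F] has the dot before F: add [F → . Y +], [F → .], [F → . - + F]
  [F → . Y +] has the dot before Y: add [Y → . F - +]
No further items can be added.

CLOSURE = { [F → - + . F], [F → . - + F], [F → . Y +], [F → .], [Y → . F - +] }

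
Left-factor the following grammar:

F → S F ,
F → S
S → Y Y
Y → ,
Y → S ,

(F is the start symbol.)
Left-factoring transforms A → αβ₁ | αβ₂ into A → αA' and A' → β₁ | β₂
(α is the longest common prefix among the alternatives). Repeat until
no nonterminal has two alternatives with a common prefix.

Round 1: F has alternatives sharing prefix 'S'. Introduce F': F → S F'
  Add: F' → F ,
  Add: F' → ε

No remaining common prefixes — done.

Resulting grammar:
F → S F'
F' → F ,
F' → ε
S → Y Y
Y → ,
Y → S ,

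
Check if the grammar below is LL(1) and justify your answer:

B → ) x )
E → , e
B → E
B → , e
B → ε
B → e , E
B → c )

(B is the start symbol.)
A grammar is LL(1) if for each non-terminal N with multiple productions, the predict sets of those productions are pairwise disjoint, where PREDICT(N → α) = (FIRST(α) \ {ε}) ∪ (FOLLOW(N) if α ⇒* ε).

Relevant sets:
  FIRST(E) = { ',' }
  FOLLOW(B) = { $ }

For B:
  PREDICT(B → ')' x ')') = { ')' }
  PREDICT(B → E) = { ',' }
  PREDICT(B → ',' e) = { ',' }
  PREDICT(B → ε) = { $ }
  PREDICT(B → e ',' E) = { 'e' }
  PREDICT(B → c ')') = { 'c' }
E has a single production, so nothing to check there.

Conflict found: Predict set conflict for B: { ',' }
The grammar is NOT LL(1).

Answer: No. Predict set conflict for B: { ',' }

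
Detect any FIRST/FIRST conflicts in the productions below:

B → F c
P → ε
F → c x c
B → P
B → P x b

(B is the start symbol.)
A FIRST/FIRST conflict occurs when two productions N → α and N → β for the same non-terminal have FIRST(α) ∩ FIRST(β) ≠ ∅ (with ε ∈ FIRST of a nullable right-hand side, so two nullable alternatives also conflict).

FIRST sets of the non-terminals at (or reachable through a nullable prefix from) the front of some alternative:
  FIRST(F) = { 'c' }
  FIRST(P) = { ε }

Productions for B:
  B → F c: FIRST = { 'c' }
  B → P: FIRST = { ε }
  B → P x b: FIRST = { 'x' }
P, F have only one production, so no FIRST/FIRST conflict is possible there.

All alternatives of each non-terminal have pairwise disjoint FIRST sets.

Answer: No FIRST/FIRST conflicts.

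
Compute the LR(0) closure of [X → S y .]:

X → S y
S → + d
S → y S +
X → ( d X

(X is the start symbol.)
Start with: [X → S y .]
The dot is at the end, so nothing is added.

CLOSURE = { [X → S y .] }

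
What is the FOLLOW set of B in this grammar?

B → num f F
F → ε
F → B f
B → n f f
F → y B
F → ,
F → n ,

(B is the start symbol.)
{ $, 'f' }

To compute FOLLOW(B), find every occurrence of B on a right-hand side N → α B β: add FIRST(β) \ {ε}, and if β is empty or nullable also add FOLLOW(N). Iterate to a fixed point.

B is the start symbol, so $ ∈ FOLLOW(B).
In F → B f: B is followed by f, add FIRST(f) \ {ε} = { 'f' }
In F → y B: B is at the end, add FOLLOW(F)

The FOLLOW sets referred to above (computed the same way, to a fixed point):
  FOLLOW(F) = { $, 'f' }

Taking the union: FOLLOW(B) = { $, 'f' }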